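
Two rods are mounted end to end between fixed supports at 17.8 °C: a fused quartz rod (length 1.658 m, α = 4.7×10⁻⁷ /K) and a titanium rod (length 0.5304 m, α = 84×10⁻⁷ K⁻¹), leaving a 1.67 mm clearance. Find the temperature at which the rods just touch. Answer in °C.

α₁L₁ = 7.7926×10⁻⁷ m/K, α₂L₂ = 4.45536×10⁻⁶ m/K → total 5.23462×10⁻⁶ m/K
ΔT = g/(α₁L₁+α₂L₂) = 1.67×10⁻³ / 5.23462×10⁻⁶ = 319.03 K
T = 17.8 + 319.03 = 336.83 °C

T = 337 °C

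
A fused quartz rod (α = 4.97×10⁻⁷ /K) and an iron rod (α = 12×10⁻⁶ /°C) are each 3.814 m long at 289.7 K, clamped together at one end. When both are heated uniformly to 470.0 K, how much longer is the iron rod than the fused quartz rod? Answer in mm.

ΔT = 180.3 K
fused quartz: ΔL = 4.97×10⁻⁷ × 3.814 m × 180.3 = 3.4177×10⁻⁴ m = 0.34177 mm
iron: ΔL = 12×10⁻⁶ × 3.814 m × 180.3 = 8.2520×10⁻³ m = 8.2520 mm
difference = 8.2520 − 0.34177 = 7.91023 mm

7.91 mm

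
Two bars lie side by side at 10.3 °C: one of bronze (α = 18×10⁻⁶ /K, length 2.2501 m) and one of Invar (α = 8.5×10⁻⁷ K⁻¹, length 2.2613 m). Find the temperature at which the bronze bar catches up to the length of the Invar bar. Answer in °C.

L₁(1 + α₁ΔT) = L₂(1 + α₂ΔT) ⇒ ΔT = (L₂ − L₁)/(α₁L₁ − α₂L₂)
L₂ − L₁ = 2.2613 − 2.2501 = 1.12×10⁻² m
α₁L₁ − α₂L₂ = 18×10⁻⁶×2.2501 − 8.5×10⁻⁷×2.2613 = 3.8579695×10⁻⁵ m/K
ΔT = 1.12×10⁻² / 3.8579695×10⁻⁵ = 290.308 K
T = 10.3 + 290.308 = 300.608 °C

T = 300.6 °C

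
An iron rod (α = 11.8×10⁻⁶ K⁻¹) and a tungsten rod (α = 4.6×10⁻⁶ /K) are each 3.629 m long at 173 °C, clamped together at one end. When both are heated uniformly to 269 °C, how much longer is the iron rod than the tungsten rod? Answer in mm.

ΔT = 96 K
iron: ΔL = 11.8×10⁻⁶ × 3.629 m × 96 = 4.1109×10⁻³ m = 4.1109 mm
tungsten: ΔL = 4.6×10⁻⁶ × 3.629 m × 96 = 1.6026×10⁻³ m = 1.6026 mm
difference = 4.1109 − 1.6026 = 2.5083 mm

2.51 mm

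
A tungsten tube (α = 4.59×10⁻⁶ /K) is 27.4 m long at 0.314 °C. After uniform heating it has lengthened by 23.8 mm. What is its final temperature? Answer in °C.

T = 190 °C

ΔL = αL₀ΔT ⇒ ΔT = ΔL / (αL₀)
ΔT = 23.8×10⁻³ m / (4.59×10⁻⁶ × 27.4 m) = 189.240 K
T = 0.314 + 189.240 = 189.554 °C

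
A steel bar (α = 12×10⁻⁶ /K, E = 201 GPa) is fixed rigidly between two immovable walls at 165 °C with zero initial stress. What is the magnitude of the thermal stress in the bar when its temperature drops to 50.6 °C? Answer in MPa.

σ = 276 MPa

Fully constrained: the free strain ε = αΔT is blocked, so σ = Eε = EαΔT.
|ΔT| = 114.4 K
σ = 201×10⁹ × 12×10⁻⁶ × 114.4 = 2.76×10⁸ Pa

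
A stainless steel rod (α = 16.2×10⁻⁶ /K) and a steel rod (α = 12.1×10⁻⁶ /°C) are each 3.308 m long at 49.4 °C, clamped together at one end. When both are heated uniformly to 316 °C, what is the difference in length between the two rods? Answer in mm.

ΔT = 266.6 K
stainless steel: ΔL = 16.2×10⁻⁶ × 3.308 m × 266.6 = 1.4287×10⁻² m = 14.287 mm
steel: ΔL = 12.1×10⁻⁶ × 3.308 m × 266.6 = 1.0671×10⁻² m = 10.671 mm
difference = 14.287 − 10.671 = 3.616 mm

3.62 mm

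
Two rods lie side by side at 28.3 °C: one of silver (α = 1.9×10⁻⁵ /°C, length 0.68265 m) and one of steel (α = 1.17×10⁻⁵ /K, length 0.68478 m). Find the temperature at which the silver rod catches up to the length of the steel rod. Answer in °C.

L₁(1 + α₁ΔT) = L₂(1 + α₂ΔT) ⇒ ΔT = (L₂ − L₁)/(α₁L₁ − α₂L₂)
L₂ − L₁ = 0.68478 − 0.68265 = 2.13×10⁻³ m
α₁L₁ − α₂L₂ = 1.9×10⁻⁵×0.68265 − 1.17×10⁻⁵×0.68478 = 4.958424×10⁻⁶ m/K
ΔT = 2.13×10⁻³ / 4.958424×10⁻⁶ = 429.572 K
T = 28.3 + 429.572 = 457.872 °C

T = 457.9 °C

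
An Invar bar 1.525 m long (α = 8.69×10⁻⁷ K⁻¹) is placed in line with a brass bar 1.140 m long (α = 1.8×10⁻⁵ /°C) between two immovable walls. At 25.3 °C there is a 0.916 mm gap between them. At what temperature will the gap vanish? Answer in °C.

α₁L₁ = 1.325225×10⁻⁶ m/K, α₂L₂ = 2.052×10⁻⁵ m/K → total 2.1845225×10⁻⁵ m/K
ΔT = g/(α₁L₁+α₂L₂) = 9.16×10⁻⁴ / 2.1845225×10⁻⁵ = 41.931 K
T = 25.3 + 41.931 = 67.231 °C

T = 67.2 °C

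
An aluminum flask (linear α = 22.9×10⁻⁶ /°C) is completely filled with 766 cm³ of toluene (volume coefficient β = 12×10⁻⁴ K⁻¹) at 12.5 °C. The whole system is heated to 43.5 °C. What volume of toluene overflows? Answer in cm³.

26.9 cm³

The flask also expands: β_container ≈ 3α = 6.87×10⁻⁵ /K
Net overflow = V₀(β_liq − 3α_cont)ΔT
β − 3α = 1.20×10⁻³ − 6.87×10⁻⁵ = 1.1313×10⁻³ /K; ΔT = 31.0 K
ΔV = 766 × 1.1313×10⁻³ × 31.0 = 26.9 cm³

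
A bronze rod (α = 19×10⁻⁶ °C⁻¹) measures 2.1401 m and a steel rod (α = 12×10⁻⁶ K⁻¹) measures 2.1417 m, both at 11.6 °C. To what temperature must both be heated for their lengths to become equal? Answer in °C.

Equal length when α₁L₁ΔT − α₂L₂ΔT = L₂ − L₁ = 1.60×10⁻³ m
α₁L₁ = 4.06619×10⁻⁵, α₂L₂ = 2.57004×10⁻⁵ → Δ(αL) = 1.49615×10⁻⁵ m/K
ΔT = 1.60×10⁻³ / 1.49615×10⁻⁵ = 106.941 K, so T = 11.6 + 106.941 = 118.541 °C

T = 118.5 °C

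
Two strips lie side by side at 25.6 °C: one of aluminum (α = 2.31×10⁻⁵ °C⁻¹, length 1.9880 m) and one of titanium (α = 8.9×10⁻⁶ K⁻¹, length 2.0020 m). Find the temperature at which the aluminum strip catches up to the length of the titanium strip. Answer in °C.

T = 523.7 °C

L₁(1 + α₁ΔT) = L₂(1 + α₂ΔT) ⇒ ΔT = (L₂ − L₁)/(α₁L₁ − α₂L₂)
L₂ − L₁ = 2.0020 − 1.9880 = 1.40×10⁻² m
α₁L₁ − α₂L₂ = 2.31×10⁻⁵×1.9880 − 8.9×10⁻⁶×2.0020 = 2.8105×10⁻⁵ m/K
ΔT = 1.40×10⁻² / 2.8105×10⁻⁵ = 498.132 K
T = 25.6 + 498.132 = 523.732 °C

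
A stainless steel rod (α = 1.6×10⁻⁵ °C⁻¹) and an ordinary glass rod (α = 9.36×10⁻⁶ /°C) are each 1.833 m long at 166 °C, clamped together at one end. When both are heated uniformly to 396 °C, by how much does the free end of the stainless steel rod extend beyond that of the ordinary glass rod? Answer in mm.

ΔT = 230 K
stainless steel: ΔL = 1.6×10⁻⁵ × 1.833 m × 230 = 6.7454×10⁻³ m = 6.7454 mm
ordinary glass: ΔL = 9.36×10⁻⁶ × 1.833 m × 230 = 3.9461×10⁻³ m = 3.9461 mm
difference = 6.7454 − 3.9461 = 2.7993 mm

2.80 mm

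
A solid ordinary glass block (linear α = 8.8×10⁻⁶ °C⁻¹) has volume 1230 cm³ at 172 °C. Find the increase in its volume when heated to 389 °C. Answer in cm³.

Isotropic solid: β ≈ 3α = 2.6×10⁻⁵ /K; ΔT = 217 K
ΔV = 3αV₀ΔT = 3(8.8×10⁻⁶)(1230)(217) = 7.05 cm³

ΔV = 7.05 cm³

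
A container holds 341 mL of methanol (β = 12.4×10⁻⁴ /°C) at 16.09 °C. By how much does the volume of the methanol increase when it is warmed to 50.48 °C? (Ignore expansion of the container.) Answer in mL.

ΔV = 14.5 mL

|ΔT| = |50.48 − 16.09| = 34.39 K
ΔV = βV₀ΔT = (12.4×10⁻⁴)(341)(34.39) = 14.5 mL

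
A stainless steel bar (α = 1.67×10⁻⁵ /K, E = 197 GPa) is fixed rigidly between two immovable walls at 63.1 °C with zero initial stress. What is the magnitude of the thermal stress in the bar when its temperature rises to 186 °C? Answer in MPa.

Fully constrained: the free strain ε = αΔT is blocked, so σ = Eε = EαΔT.
|ΔT| = 122.9 K
σ = 197×10⁹ × 1.67×10⁻⁵ × 122.9 = 4.04×10⁸ Pa

σ = 404 MPa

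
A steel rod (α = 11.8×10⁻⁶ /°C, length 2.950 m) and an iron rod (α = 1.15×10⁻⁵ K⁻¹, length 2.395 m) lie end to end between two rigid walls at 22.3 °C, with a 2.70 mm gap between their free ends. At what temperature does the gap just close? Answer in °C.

T = 65.6 °C

α₁L₁ = 3.481×10⁻⁵ m/K, α₂L₂ = 2.75425×10⁻⁵ m/K → total 6.23525×10⁻⁵ m/K
ΔT = g/(α₁L₁+α₂L₂) = 2.70×10⁻³ / 6.23525×10⁻⁵ = 43.302 K
T = 22.3 + 43.302 = 65.602 °C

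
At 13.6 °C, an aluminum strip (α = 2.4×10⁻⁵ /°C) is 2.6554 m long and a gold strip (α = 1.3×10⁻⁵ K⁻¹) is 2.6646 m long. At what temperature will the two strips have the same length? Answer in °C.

L₁(1 + α₁ΔT) = L₂(1 + α₂ΔT) ⇒ ΔT = (L₂ − L₁)/(α₁L₁ − α₂L₂)
L₂ − L₁ = 2.6646 − 2.6554 = 9.20×10⁻³ m
α₁L₁ − α₂L₂ = 2.4×10⁻⁵×2.6554 − 1.3×10⁻⁵×2.6646 = 2.90898×10⁻⁵ m/K
ΔT = 9.20×10⁻³ / 2.90898×10⁻⁵ = 316.262 K
T = 13.6 + 316.262 = 329.862 °C

T = 329.9 °C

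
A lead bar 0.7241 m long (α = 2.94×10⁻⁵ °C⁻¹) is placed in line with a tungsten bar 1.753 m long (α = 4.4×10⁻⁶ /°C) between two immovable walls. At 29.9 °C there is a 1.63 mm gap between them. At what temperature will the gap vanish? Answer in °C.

T = 86.1 °C

α₁L₁ = 2.128854×10⁻⁵ m/K, α₂L₂ = 7.7132×10⁻⁶ m/K → total 2.900174×10⁻⁵ m/K
ΔT = g/(α₁L₁+α₂L₂) = 1.63×10⁻³ / 2.900174×10⁻⁵ = 56.204 K
T = 29.9 + 56.204 = 86.104 °C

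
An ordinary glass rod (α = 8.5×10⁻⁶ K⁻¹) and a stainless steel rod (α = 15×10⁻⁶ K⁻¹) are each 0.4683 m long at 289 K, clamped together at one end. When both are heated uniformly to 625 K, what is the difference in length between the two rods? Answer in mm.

1.02 mm

ΔT = 336 K
ordinary glass: ΔL = 8.5×10⁻⁶ × 0.4683 m × 336 = 1.3375×10⁻³ m = 1.3375 mm
stainless steel: ΔL = 15×10⁻⁶ × 0.4683 m × 336 = 2.3602×10⁻³ m = 2.3602 mm
difference = 2.3602 − 1.3375 = 1.0227 mm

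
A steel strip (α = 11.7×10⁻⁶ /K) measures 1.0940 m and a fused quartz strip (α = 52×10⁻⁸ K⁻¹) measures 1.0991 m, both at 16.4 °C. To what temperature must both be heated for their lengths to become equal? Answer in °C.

Equal length when α₁L₁ΔT − α₂L₂ΔT = L₂ − L₁ = 5.10×10⁻³ m
α₁L₁ = 1.27998×10⁻⁵, α₂L₂ = 5.71532×10⁻⁷ → Δ(αL) = 1.2228268×10⁻⁵ m/K
ΔT = 5.10×10⁻³ / 1.2228268×10⁻⁵ = 417.066 K, so T = 16.4 + 417.066 = 433.466 °C

T = 433.5 °C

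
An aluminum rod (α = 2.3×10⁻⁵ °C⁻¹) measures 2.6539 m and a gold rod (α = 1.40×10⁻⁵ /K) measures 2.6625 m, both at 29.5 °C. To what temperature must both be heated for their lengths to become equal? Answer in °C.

T = 391.4 °C

L₁(1 + α₁ΔT) = L₂(1 + α₂ΔT) ⇒ ΔT = (L₂ − L₁)/(α₁L₁ − α₂L₂)
L₂ − L₁ = 2.6625 − 2.6539 = 8.60×10⁻³ m
α₁L₁ − α₂L₂ = 2.3×10⁻⁵×2.6539 − 1.40×10⁻⁵×2.6625 = 2.37647×10⁻⁵ m/K
ΔT = 8.60×10⁻³ / 2.37647×10⁻⁵ = 361.881 K
T = 29.5 + 361.881 = 391.381 °C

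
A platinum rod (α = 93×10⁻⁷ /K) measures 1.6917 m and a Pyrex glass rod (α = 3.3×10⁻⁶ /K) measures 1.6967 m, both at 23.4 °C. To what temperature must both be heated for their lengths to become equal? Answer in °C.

Equal length when α₁L₁ΔT − α₂L₂ΔT = L₂ − L₁ = 5.00×10⁻³ m
α₁L₁ = 1.573281×10⁻⁵, α₂L₂ = 5.59911×10⁻⁶ → Δ(αL) = 1.01337×10⁻⁵ m/K
ΔT = 5.00×10⁻³ / 1.01337×10⁻⁵ = 493.403 K, so T = 23.4 + 493.403 = 516.803 °C

T = 516.8 °C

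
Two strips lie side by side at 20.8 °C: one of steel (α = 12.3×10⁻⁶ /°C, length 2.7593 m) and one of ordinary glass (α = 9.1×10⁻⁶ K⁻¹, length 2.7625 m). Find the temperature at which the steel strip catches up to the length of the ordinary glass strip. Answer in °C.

T = 384.4 °C

Equal length when α₁L₁ΔT − α₂L₂ΔT = L₂ − L₁ = 3.20×10⁻³ m
α₁L₁ = 3.393939×10⁻⁵, α₂L₂ = 2.513875×10⁻⁵ → Δ(αL) = 8.80064×10⁻⁶ m/K
ΔT = 3.20×10⁻³ / 8.80064×10⁻⁶ = 363.610 K, so T = 20.8 + 363.610 = 384.410 °C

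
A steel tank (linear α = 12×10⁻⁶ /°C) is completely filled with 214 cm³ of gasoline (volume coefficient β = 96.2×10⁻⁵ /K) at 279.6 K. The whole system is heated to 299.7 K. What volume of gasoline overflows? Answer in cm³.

3.98 cm³

The tank also expands: β_container ≈ 3α = 3.6×10⁻⁵ /K
Net overflow = V₀(β_liq − 3α_cont)ΔT
β − 3α = 9.62×10⁻⁴ − 3.6×10⁻⁵ = 9.26×10⁻⁴ /K; ΔT = 20.1 K
ΔV = 214 × 9.26×10⁻⁴ × 20.1 = 3.98 cm³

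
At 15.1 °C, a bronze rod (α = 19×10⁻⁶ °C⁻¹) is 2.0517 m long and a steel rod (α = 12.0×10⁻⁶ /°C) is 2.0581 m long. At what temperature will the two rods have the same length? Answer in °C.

T = 463.1 °C

Equal length when α₁L₁ΔT − α₂L₂ΔT = L₂ − L₁ = 6.40×10⁻³ m
α₁L₁ = 3.89823×10⁻⁵, α₂L₂ = 2.46972×10⁻⁵ → Δ(αL) = 1.42851×10⁻⁵ m/K
ΔT = 6.40×10⁻³ / 1.42851×10⁻⁵ = 448.019 K, so T = 15.1 + 448.019 = 463.119 °C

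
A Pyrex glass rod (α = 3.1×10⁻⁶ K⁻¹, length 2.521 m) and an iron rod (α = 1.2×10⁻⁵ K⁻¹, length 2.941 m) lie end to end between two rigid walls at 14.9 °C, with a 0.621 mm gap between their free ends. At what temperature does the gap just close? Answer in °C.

T = 29.3 °C

Gap closes when ΔL₁ + ΔL₂ = 0.621 mm = 6.21×10⁻⁴ m
(α₁L₁ + α₂L₂)ΔT = g
α₁L₁ + α₂L₂ = 3.1×10⁻⁶×2.521 + 1.2×10⁻⁵×2.941 = 4.31071×10⁻⁵ m/K
ΔT = 6.21×10⁻⁴ / 4.31071×10⁻⁵ = 14.406 K
T = 14.9 + 14.406 = 29.306 °C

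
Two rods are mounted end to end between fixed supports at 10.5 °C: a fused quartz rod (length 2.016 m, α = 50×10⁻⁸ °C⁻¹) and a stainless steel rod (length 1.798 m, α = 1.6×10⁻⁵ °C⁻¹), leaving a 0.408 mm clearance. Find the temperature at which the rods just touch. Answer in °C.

T = 24.2 °C

Gap closes when ΔL₁ + ΔL₂ = 0.408 mm = 4.08×10⁻⁴ m
(α₁L₁ + α₂L₂)ΔT = g
α₁L₁ + α₂L₂ = 50×10⁻⁸×2.016 + 1.6×10⁻⁵×1.798 = 2.9776×10⁻⁵ m/K
ΔT = 4.08×10⁻⁴ / 2.9776×10⁻⁵ = 13.702 K
T = 10.5 + 13.702 = 24.202 °C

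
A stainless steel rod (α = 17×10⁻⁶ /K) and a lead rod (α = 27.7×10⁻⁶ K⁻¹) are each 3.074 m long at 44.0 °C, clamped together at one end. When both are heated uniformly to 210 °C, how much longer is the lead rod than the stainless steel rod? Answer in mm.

5.46 mm

ΔT = 166.0 K
stainless steel: ΔL = 17×10⁻⁶ × 3.074 m × 166.0 = 8.6748×10⁻³ m = 8.6748 mm
lead: ΔL = 27.7×10⁻⁶ × 3.074 m × 166.0 = 1.4135×10⁻² m = 14.135 mm
difference = 14.135 − 8.6748 = 5.4602 mm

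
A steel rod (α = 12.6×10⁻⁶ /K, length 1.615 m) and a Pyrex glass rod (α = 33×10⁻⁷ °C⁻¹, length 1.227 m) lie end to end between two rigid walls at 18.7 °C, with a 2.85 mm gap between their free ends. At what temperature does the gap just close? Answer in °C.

T = 136 °C

α₁L₁ = 2.0349×10⁻⁵ m/K, α₂L₂ = 4.0491×10⁻⁶ m/K → total 2.43981×10⁻⁵ m/K
ΔT = g/(α₁L₁+α₂L₂) = 2.85×10⁻³ / 2.43981×10⁻⁵ = 116.81 K
T = 18.7 + 116.81 = 135.51 °C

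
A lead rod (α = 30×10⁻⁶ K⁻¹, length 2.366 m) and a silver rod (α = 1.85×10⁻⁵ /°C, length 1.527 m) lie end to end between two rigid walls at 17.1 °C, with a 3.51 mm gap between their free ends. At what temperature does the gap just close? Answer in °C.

T = 52.5 °C

Gap closes when ΔL₁ + ΔL₂ = 3.51 mm = 3.51×10⁻³ m
(α₁L₁ + α₂L₂)ΔT = g
α₁L₁ + α₂L₂ = 30×10⁻⁶×2.366 + 1.85×10⁻⁵×1.527 = 9.92295×10⁻⁵ m/K
ΔT = 3.51×10⁻³ / 9.92295×10⁻⁵ = 35.373 K
T = 17.1 + 35.373 = 52.473 °C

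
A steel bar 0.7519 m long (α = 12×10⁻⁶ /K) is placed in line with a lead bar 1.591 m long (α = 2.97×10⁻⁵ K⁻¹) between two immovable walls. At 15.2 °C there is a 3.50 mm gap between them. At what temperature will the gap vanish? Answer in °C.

T = 77.4 °C

Gap closes when ΔL₁ + ΔL₂ = 3.50 mm = 3.50×10⁻³ m
(α₁L₁ + α₂L₂)ΔT = g
α₁L₁ + α₂L₂ = 12×10⁻⁶×0.7519 + 2.97×10⁻⁵×1.591 = 5.62755×10⁻⁵ m/K
ΔT = 3.50×10⁻³ / 5.62755×10⁻⁵ = 62.194 K
T = 15.2 + 62.194 = 77.394 °C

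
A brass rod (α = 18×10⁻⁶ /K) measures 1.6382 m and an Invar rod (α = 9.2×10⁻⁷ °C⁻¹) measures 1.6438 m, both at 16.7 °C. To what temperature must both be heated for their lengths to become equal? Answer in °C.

L₁(1 + α₁ΔT) = L₂(1 + α₂ΔT) ⇒ ΔT = (L₂ − L₁)/(α₁L₁ − α₂L₂)
L₂ − L₁ = 1.6438 − 1.6382 = 5.60×10⁻³ m
α₁L₁ − α₂L₂ = 18×10⁻⁶×1.6382 − 9.2×10⁻⁷×1.6438 = 2.7975304×10⁻⁵ m/K
ΔT = 5.60×10⁻³ / 2.7975304×10⁻⁵ = 200.177 K
T = 16.7 + 200.177 = 216.877 °C

T = 216.9 °C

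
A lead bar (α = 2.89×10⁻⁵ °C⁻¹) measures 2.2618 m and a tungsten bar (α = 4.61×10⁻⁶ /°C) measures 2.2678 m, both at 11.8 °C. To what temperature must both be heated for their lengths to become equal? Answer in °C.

T = 121.1 °C

Equal length when α₁L₁ΔT − α₂L₂ΔT = L₂ − L₁ = 6.00×10⁻³ m
α₁L₁ = 6.536602×10⁻⁵, α₂L₂ = 1.0454558×10⁻⁵ → Δ(αL) = 5.4911462×10⁻⁵ m/K
ΔT = 6.00×10⁻³ / 5.4911462×10⁻⁵ = 109.267 K, so T = 11.8 + 109.267 = 121.067 °C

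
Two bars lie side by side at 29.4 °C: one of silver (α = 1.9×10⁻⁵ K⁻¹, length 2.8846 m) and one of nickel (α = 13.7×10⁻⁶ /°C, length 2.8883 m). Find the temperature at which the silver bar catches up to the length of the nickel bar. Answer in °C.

L₁(1 + α₁ΔT) = L₂(1 + α₂ΔT) ⇒ ΔT = (L₂ − L₁)/(α₁L₁ − α₂L₂)
L₂ − L₁ = 2.8883 − 2.8846 = 3.70×10⁻³ m
α₁L₁ − α₂L₂ = 1.9×10⁻⁵×2.8846 − 13.7×10⁻⁶×2.8883 = 1.523769×10⁻⁵ m/K
ΔT = 3.70×10⁻³ / 1.523769×10⁻⁵ = 242.819 K
T = 29.4 + 242.819 = 272.219 °C

T = 272.2 °C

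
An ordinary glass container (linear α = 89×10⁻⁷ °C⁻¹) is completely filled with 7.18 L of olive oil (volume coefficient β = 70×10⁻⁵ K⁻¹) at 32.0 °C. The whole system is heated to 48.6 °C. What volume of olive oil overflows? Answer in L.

The container also expands: β_container ≈ 3α = 2.67×10⁻⁵ /K
Net overflow = V₀(β_liq − 3α_cont)ΔT
β − 3α = 7.00×10⁻⁴ − 2.67×10⁻⁵ = 6.733×10⁻⁴ /K; ΔT = 16.6 K
ΔV = 7.18 × 6.733×10⁻⁴ × 16.6 = 0.0802 L

0.0802 L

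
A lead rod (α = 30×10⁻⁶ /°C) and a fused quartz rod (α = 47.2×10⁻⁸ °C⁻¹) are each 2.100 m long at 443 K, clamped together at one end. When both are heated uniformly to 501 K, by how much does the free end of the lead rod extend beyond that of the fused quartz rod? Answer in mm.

ΔT = 58 K
lead: ΔL = 30×10⁻⁶ × 2.100 m × 58 = 3.6540×10⁻³ m = 3.6540 mm
fused quartz: ΔL = 47.2×10⁻⁸ × 2.100 m × 58 = 5.7490×10⁻⁵ m = 0.057490 mm
difference = 3.6540 − 0.057490 = 3.59651 mm

3.60 mm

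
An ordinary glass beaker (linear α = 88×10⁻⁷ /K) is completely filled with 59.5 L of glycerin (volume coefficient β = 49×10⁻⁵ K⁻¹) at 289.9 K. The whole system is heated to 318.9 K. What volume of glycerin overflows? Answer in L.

0.800 L

The beaker also expands: β_container ≈ 3α = 2.64×10⁻⁵ /K
Net overflow = V₀(β_liq − 3α_cont)ΔT
β − 3α = 4.90×10⁻⁴ − 2.64×10⁻⁵ = 4.636×10⁻⁴ /K; ΔT = 29.0 K
ΔV = 59.5 × 4.636×10⁻⁴ × 29.0 = 0.800 L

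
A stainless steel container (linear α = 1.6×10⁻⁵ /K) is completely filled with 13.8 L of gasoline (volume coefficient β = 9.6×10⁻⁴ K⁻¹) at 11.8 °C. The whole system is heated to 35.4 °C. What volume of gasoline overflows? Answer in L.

The container also expands: β_container ≈ 3α = 4.8×10⁻⁵ /K
Net overflow = V₀(β_liq − 3α_cont)ΔT
β − 3α = 9.60×10⁻⁴ − 4.8×10⁻⁵ = 9.12×10⁻⁴ /K; ΔT = 23.6 K
ΔV = 13.8 × 9.12×10⁻⁴ × 23.6 = 0.297 L

0.297 L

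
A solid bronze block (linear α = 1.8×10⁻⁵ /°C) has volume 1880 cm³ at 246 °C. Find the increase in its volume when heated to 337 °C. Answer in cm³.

Isotropic solid: β ≈ 3α = 5.4×10⁻⁵ /K; ΔT = 91 K
ΔV = 3αV₀ΔT = 3(1.8×10⁻⁵)(1880)(91) = 9.24 cm³

ΔV = 9.24 cm³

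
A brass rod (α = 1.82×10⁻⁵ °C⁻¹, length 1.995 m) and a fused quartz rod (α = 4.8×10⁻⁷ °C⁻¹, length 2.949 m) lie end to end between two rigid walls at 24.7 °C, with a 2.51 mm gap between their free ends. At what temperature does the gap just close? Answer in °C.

Gap closes when ΔL₁ + ΔL₂ = 2.51 mm = 2.51×10⁻³ m
(α₁L₁ + α₂L₂)ΔT = g
α₁L₁ + α₂L₂ = 1.82×10⁻⁵×1.995 + 4.8×10⁻⁷×2.949 = 3.772452×10⁻⁵ m/K
ΔT = 2.51×10⁻³ / 3.772452×10⁻⁵ = 66.535 K
T = 24.7 + 66.535 = 91.235 °C

T = 91.2 °C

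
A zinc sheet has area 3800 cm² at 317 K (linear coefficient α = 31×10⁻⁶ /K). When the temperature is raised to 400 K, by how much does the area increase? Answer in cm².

ΔA = 19.6 cm²

Area coefficient ≈ 2α; |ΔT| = 83 K
ΔA = 2αA₀ΔT = 2(31×10⁻⁶)(3800)(83) = 19.6 cm²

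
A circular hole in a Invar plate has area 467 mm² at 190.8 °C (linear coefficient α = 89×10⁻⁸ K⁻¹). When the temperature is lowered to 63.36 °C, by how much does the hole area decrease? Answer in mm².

Area coefficient ≈ 2α; |ΔT| = 127.44 K
ΔA = 2αA₀ΔT = 2(89×10⁻⁸)(467)(127.44) = 0.106 mm²

ΔA = 0.106 mm²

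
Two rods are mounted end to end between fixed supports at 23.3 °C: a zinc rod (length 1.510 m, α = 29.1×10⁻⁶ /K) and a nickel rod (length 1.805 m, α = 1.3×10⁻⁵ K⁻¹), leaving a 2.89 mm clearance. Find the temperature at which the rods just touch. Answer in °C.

α₁L₁ = 4.3941×10⁻⁵ m/K, α₂L₂ = 2.3465×10⁻⁵ m/K → total 6.7406×10⁻⁵ m/K
ΔT = g/(α₁L₁+α₂L₂) = 2.89×10⁻³ / 6.7406×10⁻⁵ = 42.875 K
T = 23.3 + 42.875 = 66.175 °C

T = 66.2 °C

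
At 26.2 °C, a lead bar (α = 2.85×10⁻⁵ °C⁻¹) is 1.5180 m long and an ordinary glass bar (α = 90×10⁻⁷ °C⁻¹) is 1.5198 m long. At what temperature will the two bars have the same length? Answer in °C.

T = 87.04 °C

L₁(1 + α₁ΔT) = L₂(1 + α₂ΔT) ⇒ ΔT = (L₂ − L₁)/(α₁L₁ − α₂L₂)
L₂ − L₁ = 1.5198 − 1.5180 = 1.80×10⁻³ m
α₁L₁ − α₂L₂ = 2.85×10⁻⁵×1.5180 − 90×10⁻⁷×1.5198 = 2.95848×10⁻⁵ m/K
ΔT = 1.80×10⁻³ / 2.95848×10⁻⁵ = 60.8421 K
T = 26.2 + 60.8421 = 87.0421 °C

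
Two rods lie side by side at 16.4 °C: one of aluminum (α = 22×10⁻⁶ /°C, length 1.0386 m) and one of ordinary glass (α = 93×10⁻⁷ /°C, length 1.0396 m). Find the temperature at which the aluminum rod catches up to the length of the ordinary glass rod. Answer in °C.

T = 92.27 °C

Equal length when α₁L₁ΔT − α₂L₂ΔT = L₂ − L₁ = 1.00×10⁻³ m
α₁L₁ = 2.28492×10⁻⁵, α₂L₂ = 9.66828×10⁻⁶ → Δ(αL) = 1.318092×10⁻⁵ m/K
ΔT = 1.00×10⁻³ / 1.318092×10⁻⁵ = 75.8672 K, so T = 16.4 + 75.8672 = 92.2672 °C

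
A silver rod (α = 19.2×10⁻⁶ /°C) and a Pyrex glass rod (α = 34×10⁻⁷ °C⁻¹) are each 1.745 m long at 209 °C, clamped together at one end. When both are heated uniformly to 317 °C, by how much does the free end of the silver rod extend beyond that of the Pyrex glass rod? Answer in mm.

2.98 mm

ΔT = 108 K
silver: ΔL = 19.2×10⁻⁶ × 1.745 m × 108 = 3.6184×10⁻³ m = 3.6184 mm
Pyrex glass: ΔL = 34×10⁻⁷ × 1.745 m × 108 = 6.4076×10⁻⁴ m = 0.64076 mm
difference = 3.6184 − 0.64076 = 2.97764 mm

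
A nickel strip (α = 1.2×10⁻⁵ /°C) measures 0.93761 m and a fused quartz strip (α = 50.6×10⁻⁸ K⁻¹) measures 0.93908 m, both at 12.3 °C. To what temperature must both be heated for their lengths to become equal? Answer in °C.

T = 148.7 °C

Equal length when α₁L₁ΔT − α₂L₂ΔT = L₂ − L₁ = 1.47×10⁻³ m
α₁L₁ = 1.125132×10⁻⁵, α₂L₂ = 4.7517448×10⁻⁷ → Δ(αL) = 1.077614552×10⁻⁵ m/K
ΔT = 1.47×10⁻³ / 1.077614552×10⁻⁵ = 136.412 K, so T = 12.3 + 136.412 = 148.712 °C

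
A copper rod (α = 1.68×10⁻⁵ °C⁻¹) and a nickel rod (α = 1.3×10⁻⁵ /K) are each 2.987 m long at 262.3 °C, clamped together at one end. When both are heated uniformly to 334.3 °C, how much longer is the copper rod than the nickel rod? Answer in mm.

ΔT = 72.0 K
copper: ΔL = 1.68×10⁻⁵ × 2.987 m × 72.0 = 3.6131×10⁻³ m = 3.6131 mm
nickel: ΔL = 1.3×10⁻⁵ × 2.987 m × 72.0 = 2.7958×10⁻³ m = 2.7958 mm
difference = 3.6131 − 2.7958 = 0.8173 mm

0.817 mm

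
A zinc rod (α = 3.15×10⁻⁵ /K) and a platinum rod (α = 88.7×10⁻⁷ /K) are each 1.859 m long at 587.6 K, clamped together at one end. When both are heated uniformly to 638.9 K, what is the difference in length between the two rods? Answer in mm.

ΔT = 51.3 K
zinc: ΔL = 3.15×10⁻⁵ × 1.859 m × 51.3 = 3.0041×10⁻³ m = 3.0041 mm
platinum: ΔL = 88.7×10⁻⁷ × 1.859 m × 51.3 = 8.4590×10⁻⁴ m = 0.84590 mm
difference = 3.0041 − 0.84590 = 2.1582 mm

2.16 mm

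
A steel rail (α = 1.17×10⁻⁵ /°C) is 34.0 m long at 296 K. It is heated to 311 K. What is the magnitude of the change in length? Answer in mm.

|ΔT| = |311 − 296| = 15 K
ΔL = αL₀ΔT = (1.17×10⁻⁵)(34.0)(15) = 5.97×10⁻³ m

ΔL = 5.97 mm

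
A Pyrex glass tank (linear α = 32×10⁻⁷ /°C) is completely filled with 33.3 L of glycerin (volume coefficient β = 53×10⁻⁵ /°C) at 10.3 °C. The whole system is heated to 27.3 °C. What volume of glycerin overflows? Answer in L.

0.295 L

The tank also expands: β_container ≈ 3α = 9.6×10⁻⁶ /K
Net overflow = V₀(β_liq − 3α_cont)ΔT
β − 3α = 5.30×10⁻⁴ − 9.6×10⁻⁶ = 5.204×10⁻⁴ /K; ΔT = 17.0 K
ΔV = 33.3 × 5.204×10⁻⁴ × 17.0 = 0.295 L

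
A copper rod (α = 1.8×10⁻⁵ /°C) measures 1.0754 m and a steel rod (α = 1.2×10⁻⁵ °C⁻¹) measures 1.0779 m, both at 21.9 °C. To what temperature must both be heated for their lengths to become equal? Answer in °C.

L₁(1 + α₁ΔT) = L₂(1 + α₂ΔT) ⇒ ΔT = (L₂ − L₁)/(α₁L₁ − α₂L₂)
L₂ − L₁ = 1.0779 − 1.0754 = 2.50×10⁻³ m
α₁L₁ − α₂L₂ = 1.8×10⁻⁵×1.0754 − 1.2×10⁻⁵×1.0779 = 6.4224×10⁻⁶ m/K
ΔT = 2.50×10⁻³ / 6.4224×10⁻⁶ = 389.263 K
T = 21.9 + 389.263 = 411.163 °C

T = 411.2 °C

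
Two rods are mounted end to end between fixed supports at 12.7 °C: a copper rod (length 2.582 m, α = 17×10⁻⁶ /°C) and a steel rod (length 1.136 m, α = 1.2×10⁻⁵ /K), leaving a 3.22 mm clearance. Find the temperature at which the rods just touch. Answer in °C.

T = 68.7 °C

α₁L₁ = 4.3894×10⁻⁵ m/K, α₂L₂ = 1.3632×10⁻⁵ m/K → total 5.7526×10⁻⁵ m/K
ΔT = g/(α₁L₁+α₂L₂) = 3.22×10⁻³ / 5.7526×10⁻⁵ = 55.975 K
T = 12.7 + 55.975 = 68.675 °C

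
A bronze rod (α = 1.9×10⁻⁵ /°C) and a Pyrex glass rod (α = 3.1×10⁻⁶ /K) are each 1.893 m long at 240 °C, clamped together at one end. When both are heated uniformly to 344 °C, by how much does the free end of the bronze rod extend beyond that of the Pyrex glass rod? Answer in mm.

3.13 mm

ΔT = 104 K
bronze: ΔL = 1.9×10⁻⁵ × 1.893 m × 104 = 3.7406×10⁻³ m = 3.7406 mm
Pyrex glass: ΔL = 3.1×10⁻⁶ × 1.893 m × 104 = 6.1030×10⁻⁴ m = 0.61030 mm
difference = 3.7406 − 0.61030 = 3.1303 mm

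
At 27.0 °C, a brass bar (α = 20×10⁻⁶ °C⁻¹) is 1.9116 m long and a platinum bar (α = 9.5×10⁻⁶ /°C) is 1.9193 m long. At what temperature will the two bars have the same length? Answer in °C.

T = 412.0 °C

L₁(1 + α₁ΔT) = L₂(1 + α₂ΔT) ⇒ ΔT = (L₂ − L₁)/(α₁L₁ − α₂L₂)
L₂ − L₁ = 1.9193 − 1.9116 = 7.70×10⁻³ m
α₁L₁ − α₂L₂ = 20×10⁻⁶×1.9116 − 9.5×10⁻⁶×1.9193 = 1.999865×10⁻⁵ m/K
ΔT = 7.70×10⁻³ / 1.999865×10⁻⁵ = 385.026 K
T = 27.0 + 385.026 = 412.026 °C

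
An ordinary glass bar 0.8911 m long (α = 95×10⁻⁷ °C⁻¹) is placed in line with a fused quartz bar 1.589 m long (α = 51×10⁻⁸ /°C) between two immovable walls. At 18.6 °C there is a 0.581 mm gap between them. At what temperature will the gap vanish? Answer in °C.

T = 81.2 °C

Gap closes when ΔL₁ + ΔL₂ = 0.581 mm = 5.81×10⁻⁴ m
(α₁L₁ + α₂L₂)ΔT = g
α₁L₁ + α₂L₂ = 95×10⁻⁷×0.8911 + 51×10⁻⁸×1.589 = 9.27584×10⁻⁶ m/K
ΔT = 5.81×10⁻⁴ / 9.27584×10⁻⁶ = 62.636 K
T = 18.6 + 62.636 = 81.236 °C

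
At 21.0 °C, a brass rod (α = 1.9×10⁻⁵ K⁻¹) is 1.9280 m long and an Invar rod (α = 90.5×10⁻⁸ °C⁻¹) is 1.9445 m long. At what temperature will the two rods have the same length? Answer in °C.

L₁(1 + α₁ΔT) = L₂(1 + α₂ΔT) ⇒ ΔT = (L₂ − L₁)/(α₁L₁ − α₂L₂)
L₂ − L₁ = 1.9445 − 1.9280 = 1.65×10⁻² m
α₁L₁ − α₂L₂ = 1.9×10⁻⁵×1.9280 − 90.5×10⁻⁸×1.9445 = 3.48722275×10⁻⁵ m/K
ΔT = 1.65×10⁻² / 3.48722275×10⁻⁵ = 473.156 K
T = 21.0 + 473.156 = 494.156 °C

T = 494.2 °C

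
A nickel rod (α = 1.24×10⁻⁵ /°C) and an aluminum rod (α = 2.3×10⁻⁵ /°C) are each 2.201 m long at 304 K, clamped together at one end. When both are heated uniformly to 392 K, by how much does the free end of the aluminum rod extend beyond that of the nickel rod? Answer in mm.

2.05 mm

ΔT = 88 K
nickel: ΔL = 1.24×10⁻⁵ × 2.201 m × 88 = 2.4017×10⁻³ m = 2.4017 mm
aluminum: ΔL = 2.3×10⁻⁵ × 2.201 m × 88 = 4.4548×10⁻³ m = 4.4548 mm
difference = 4.4548 − 2.4017 = 2.0531 mm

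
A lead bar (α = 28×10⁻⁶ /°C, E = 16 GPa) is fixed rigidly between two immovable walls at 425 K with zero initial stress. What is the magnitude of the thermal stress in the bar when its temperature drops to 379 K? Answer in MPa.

Fully constrained: the free strain ε = αΔT is blocked, so σ = Eε = EαΔT.
|ΔT| = 46 K
σ = 16.0×10⁹ × 28×10⁻⁶ × 46 = 2.06×10⁷ Pa

σ = 20.6 MPa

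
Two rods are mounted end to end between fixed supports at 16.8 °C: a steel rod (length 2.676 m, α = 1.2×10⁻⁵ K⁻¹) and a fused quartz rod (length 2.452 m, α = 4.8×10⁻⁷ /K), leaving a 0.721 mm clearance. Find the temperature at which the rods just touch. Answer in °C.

T = 38.5 °C

Gap closes when ΔL₁ + ΔL₂ = 0.721 mm = 7.21×10⁻⁴ m
(α₁L₁ + α₂L₂)ΔT = g
α₁L₁ + α₂L₂ = 1.2×10⁻⁵×2.676 + 4.8×10⁻⁷×2.452 = 3.328896×10⁻⁵ m/K
ΔT = 7.21×10⁻⁴ / 3.328896×10⁻⁵ = 21.659 K
T = 16.8 + 21.659 = 38.459 °C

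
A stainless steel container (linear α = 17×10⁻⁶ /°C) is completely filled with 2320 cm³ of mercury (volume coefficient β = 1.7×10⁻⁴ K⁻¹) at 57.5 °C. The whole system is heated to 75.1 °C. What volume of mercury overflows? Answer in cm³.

The container also expands: β_container ≈ 3α = 5.1×10⁻⁵ /K
Net overflow = V₀(β_liq − 3α_cont)ΔT
β − 3α = 1.70×10⁻⁴ − 5.1×10⁻⁵ = 1.19×10⁻⁴ /K; ΔT = 17.6 K
ΔV = 2320 × 1.19×10⁻⁴ × 17.6 = 4.86 cm³

4.86 cm³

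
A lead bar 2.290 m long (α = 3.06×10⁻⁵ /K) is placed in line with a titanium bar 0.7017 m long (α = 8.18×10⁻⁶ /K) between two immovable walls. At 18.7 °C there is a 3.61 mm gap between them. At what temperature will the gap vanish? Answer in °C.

Gap closes when ΔL₁ + ΔL₂ = 3.61 mm = 3.61×10⁻³ m
(α₁L₁ + α₂L₂)ΔT = g
α₁L₁ + α₂L₂ = 3.06×10⁻⁵×2.290 + 8.18×10⁻⁶×0.7017 = 7.5813906×10⁻⁵ m/K
ΔT = 3.61×10⁻³ / 7.5813906×10⁻⁵ = 47.617 K
T = 18.7 + 47.617 = 66.317 °C

T = 66.3 °C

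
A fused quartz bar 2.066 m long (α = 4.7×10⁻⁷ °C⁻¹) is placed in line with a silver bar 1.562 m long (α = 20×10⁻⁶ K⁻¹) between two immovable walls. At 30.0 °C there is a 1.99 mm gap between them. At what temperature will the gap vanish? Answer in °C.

α₁L₁ = 9.7102×10⁻⁷ m/K, α₂L₂ = 3.124×10⁻⁵ m/K → total 3.221102×10⁻⁵ m/K
ΔT = g/(α₁L₁+α₂L₂) = 1.99×10⁻³ / 3.221102×10⁻⁵ = 61.780 K
T = 30.0 + 61.780 = 91.780 °C

T = 91.8 °C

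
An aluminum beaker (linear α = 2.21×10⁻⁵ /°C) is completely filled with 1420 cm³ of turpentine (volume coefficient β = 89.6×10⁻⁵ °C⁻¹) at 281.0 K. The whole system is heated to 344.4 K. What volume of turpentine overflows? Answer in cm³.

The beaker also expands: β_container ≈ 3α = 6.63×10⁻⁵ /K
Net overflow = V₀(β_liq − 3α_cont)ΔT
β − 3α = 8.96×10⁻⁴ − 6.63×10⁻⁵ = 8.297×10⁻⁴ /K; ΔT = 63.4 K
ΔV = 1420 × 8.297×10⁻⁴ × 63.4 = 74.7 cm³

74.7 cm³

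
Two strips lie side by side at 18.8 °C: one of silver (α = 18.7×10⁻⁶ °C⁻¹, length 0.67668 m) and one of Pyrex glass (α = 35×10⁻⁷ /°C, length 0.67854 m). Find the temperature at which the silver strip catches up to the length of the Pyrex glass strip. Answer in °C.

Equal length when α₁L₁ΔT − α₂L₂ΔT = L₂ − L₁ = 1.86×10⁻³ m
α₁L₁ = 1.2653916×10⁻⁵, α₂L₂ = 2.37489×10⁻⁶ → Δ(αL) = 1.0279026×10⁻⁵ m/K
ΔT = 1.86×10⁻³ / 1.0279026×10⁻⁵ = 180.951 K, so T = 18.8 + 180.951 = 199.751 °C

T = 199.8 °C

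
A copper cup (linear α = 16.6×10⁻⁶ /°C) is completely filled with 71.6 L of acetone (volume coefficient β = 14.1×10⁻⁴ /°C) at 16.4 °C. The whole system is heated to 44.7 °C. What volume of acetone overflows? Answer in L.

2.76 L

The cup also expands: β_container ≈ 3α = 4.98×10⁻⁵ /K
Net overflow = V₀(β_liq − 3α_cont)ΔT
β − 3α = 1.41×10⁻³ − 4.98×10⁻⁵ = 1.3602×10⁻³ /K; ΔT = 28.3 K
ΔV = 71.6 × 1.3602×10⁻³ × 28.3 = 2.76 L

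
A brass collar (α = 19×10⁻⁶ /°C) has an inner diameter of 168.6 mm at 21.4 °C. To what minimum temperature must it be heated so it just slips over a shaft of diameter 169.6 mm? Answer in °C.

T = 334 °C

Required Δd = 169.6 − 168.6 = 1.0 mm
Δd = αd₀ΔT ⇒ ΔT = Δd/(αd₀) = 1.0 / (19×10⁻⁶ × 168.6) = 312.17 K
T_min = 21.4 + 312.17 = 333.57 °C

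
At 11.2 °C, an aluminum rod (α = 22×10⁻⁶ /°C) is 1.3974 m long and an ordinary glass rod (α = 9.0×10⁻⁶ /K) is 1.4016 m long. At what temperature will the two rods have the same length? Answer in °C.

T = 242.9 °C

L₁(1 + α₁ΔT) = L₂(1 + α₂ΔT) ⇒ ΔT = (L₂ − L₁)/(α₁L₁ − α₂L₂)
L₂ − L₁ = 1.4016 − 1.3974 = 4.20×10⁻³ m
α₁L₁ − α₂L₂ = 22×10⁻⁶×1.3974 − 9.0×10⁻⁶×1.4016 = 1.81284×10⁻⁵ m/K
ΔT = 4.20×10⁻³ / 1.81284×10⁻⁵ = 231.681 K
T = 11.2 + 231.681 = 242.881 °C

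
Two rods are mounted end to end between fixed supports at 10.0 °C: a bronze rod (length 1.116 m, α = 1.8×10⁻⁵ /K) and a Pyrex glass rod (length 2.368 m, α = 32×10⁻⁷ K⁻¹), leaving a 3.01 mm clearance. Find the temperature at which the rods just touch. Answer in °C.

T = 119 °C

α₁L₁ = 2.0088×10⁻⁵ m/K, α₂L₂ = 7.5776×10⁻⁶ m/K → total 2.76656×10⁻⁵ m/K
ΔT = g/(α₁L₁+α₂L₂) = 3.01×10⁻³ / 2.76656×10⁻⁵ = 108.80 K
T = 10.0 + 108.80 = 118.80 °C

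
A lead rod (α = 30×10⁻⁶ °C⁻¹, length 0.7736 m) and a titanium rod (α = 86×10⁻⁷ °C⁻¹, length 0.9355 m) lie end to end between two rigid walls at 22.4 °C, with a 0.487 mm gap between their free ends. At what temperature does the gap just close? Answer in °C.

α₁L₁ = 2.3208×10⁻⁵ m/K, α₂L₂ = 8.0453×10⁻⁶ m/K → total 3.12533×10⁻⁵ m/K
ΔT = g/(α₁L₁+α₂L₂) = 4.87×10⁻⁴ / 3.12533×10⁻⁵ = 15.582 K
T = 22.4 + 15.582 = 37.982 °C

T = 38.0 °C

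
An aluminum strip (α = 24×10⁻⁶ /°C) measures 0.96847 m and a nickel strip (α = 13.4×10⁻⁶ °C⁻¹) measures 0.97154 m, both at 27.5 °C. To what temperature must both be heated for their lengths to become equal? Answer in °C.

T = 327.8 °C

L₁(1 + α₁ΔT) = L₂(1 + α₂ΔT) ⇒ ΔT = (L₂ − L₁)/(α₁L₁ − α₂L₂)
L₂ − L₁ = 0.97154 − 0.96847 = 3.07×10⁻³ m
α₁L₁ − α₂L₂ = 24×10⁻⁶×0.96847 − 13.4×10⁻⁶×0.97154 = 1.0224644×10⁻⁵ m/K
ΔT = 3.07×10⁻³ / 1.0224644×10⁻⁵ = 300.255 K
T = 27.5 + 300.255 = 327.755 °C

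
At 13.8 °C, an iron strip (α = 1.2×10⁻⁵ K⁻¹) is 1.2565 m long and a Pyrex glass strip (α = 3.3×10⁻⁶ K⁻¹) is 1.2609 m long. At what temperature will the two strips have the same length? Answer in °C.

T = 416.8 °C

Equal length when α₁L₁ΔT − α₂L₂ΔT = L₂ − L₁ = 4.40×10⁻³ m
α₁L₁ = 1.5078×10⁻⁵, α₂L₂ = 4.16097×10⁻⁶ → Δ(αL) = 1.091703×10⁻⁵ m/K
ΔT = 4.40×10⁻³ / 1.091703×10⁻⁵ = 403.040 K, so T = 13.8 + 403.040 = 416.840 °C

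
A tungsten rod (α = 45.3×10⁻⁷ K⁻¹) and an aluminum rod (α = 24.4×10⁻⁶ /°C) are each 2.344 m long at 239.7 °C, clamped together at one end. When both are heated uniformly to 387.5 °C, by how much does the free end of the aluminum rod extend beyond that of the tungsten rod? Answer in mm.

6.88 mm

ΔT = 147.8 K
tungsten: ΔL = 45.3×10⁻⁷ × 2.344 m × 147.8 = 1.5694×10⁻³ m = 1.5694 mm
aluminum: ΔL = 24.4×10⁻⁶ × 2.344 m × 147.8 = 8.4532×10⁻³ m = 8.4532 mm
difference = 8.4532 − 1.5694 = 6.8838 mm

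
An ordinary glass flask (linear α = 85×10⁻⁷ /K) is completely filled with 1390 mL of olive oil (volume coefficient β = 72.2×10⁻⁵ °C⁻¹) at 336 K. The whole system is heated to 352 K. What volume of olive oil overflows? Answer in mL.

The flask also expands: β_container ≈ 3α = 2.55×10⁻⁵ /K
Net overflow = V₀(β_liq − 3α_cont)ΔT
β − 3α = 7.22×10⁻⁴ − 2.55×10⁻⁵ = 6.965×10⁻⁴ /K; ΔT = 16 K
ΔV = 1390 × 6.965×10⁻⁴ × 16 = 15.5 mL

15.5 mL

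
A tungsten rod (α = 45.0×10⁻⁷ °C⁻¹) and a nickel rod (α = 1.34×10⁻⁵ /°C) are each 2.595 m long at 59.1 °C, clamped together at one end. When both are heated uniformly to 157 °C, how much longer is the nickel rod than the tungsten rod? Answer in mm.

2.26 mm

ΔT = 97.9 K
tungsten: ΔL = 45.0×10⁻⁷ × 2.595 m × 97.9 = 1.1432×10⁻³ m = 1.1432 mm
nickel: ΔL = 1.34×10⁻⁵ × 2.595 m × 97.9 = 3.4043×10⁻³ m = 3.4043 mm
difference = 3.4043 − 1.1432 = 2.2611 mm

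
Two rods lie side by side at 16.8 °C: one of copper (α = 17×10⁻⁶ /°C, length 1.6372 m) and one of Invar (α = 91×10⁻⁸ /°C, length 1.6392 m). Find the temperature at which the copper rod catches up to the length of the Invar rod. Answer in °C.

T = 92.73 °C

Equal length when α₁L₁ΔT − α₂L₂ΔT = L₂ − L₁ = 2.00×10⁻³ m
α₁L₁ = 2.78324×10⁻⁵, α₂L₂ = 1.491672×10⁻⁶ → Δ(αL) = 2.6340728×10⁻⁵ m/K
ΔT = 2.00×10⁻³ / 2.6340728×10⁻⁵ = 75.9280 K, so T = 16.8 + 75.9280 = 92.7280 °C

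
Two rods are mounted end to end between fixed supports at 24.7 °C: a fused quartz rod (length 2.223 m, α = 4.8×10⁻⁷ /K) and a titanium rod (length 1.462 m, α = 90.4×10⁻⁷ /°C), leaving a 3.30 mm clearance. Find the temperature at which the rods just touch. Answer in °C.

Gap closes when ΔL₁ + ΔL₂ = 3.30 mm = 3.30×10⁻³ m
(α₁L₁ + α₂L₂)ΔT = g
α₁L₁ + α₂L₂ = 4.8×10⁻⁷×2.223 + 90.4×10⁻⁷×1.462 = 1.428352×10⁻⁵ m/K
ΔT = 3.30×10⁻³ / 1.428352×10⁻⁵ = 231.04 K
T = 24.7 + 231.04 = 255.74 °C

T = 256 °C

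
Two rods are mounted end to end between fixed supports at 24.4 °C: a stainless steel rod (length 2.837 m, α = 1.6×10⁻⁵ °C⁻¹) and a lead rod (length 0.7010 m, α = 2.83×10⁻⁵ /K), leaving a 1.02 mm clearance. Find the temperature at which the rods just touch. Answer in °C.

T = 40.0 °C

Gap closes when ΔL₁ + ΔL₂ = 1.02 mm = 1.02×10⁻³ m
(α₁L₁ + α₂L₂)ΔT = g
α₁L₁ + α₂L₂ = 1.6×10⁻⁵×2.837 + 2.83×10⁻⁵×0.7010 = 6.52303×10⁻⁵ m/K
ΔT = 1.02×10⁻³ / 6.52303×10⁻⁵ = 15.637 K
T = 24.4 + 15.637 = 40.037 °C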